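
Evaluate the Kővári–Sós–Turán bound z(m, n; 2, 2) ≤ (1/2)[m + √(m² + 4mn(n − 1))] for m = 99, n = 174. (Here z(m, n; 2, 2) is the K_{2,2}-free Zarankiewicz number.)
z(99, 174; 2, 2) ≤ (1/2)[99 + √(99² + 4·99·174·173)] = (1/2)[99 + √11930193] = 1776.5056

Kővári–Sós–Turán: let r_1, ..., r_99 be the row sums and z = Σ r_i the total number of 1s. Each pair of columns can share at most one row with both entries 1 (else a 2×2 all-ones block appears), so Σ_i C(r_i, 2) ≤ C(174, 2) = 15051. By convexity Σ_i C(r_i, 2) ≥ 99·C(z/99, 2) = z(z − 99)/(2·99), giving z² − 99z − 99·174·173 ≤ 0 and hence z ≤ (1/2)[99 + √(9801 + 4·2980098)] = (1/2)[99 + √11930193] ≈ (1/2)(99 + 3454.0111) = 1776.5056.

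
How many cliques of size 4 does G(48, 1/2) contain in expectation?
E[# K_4] = C(48, 4) · (1/2)^C(4, 2) = 194580 / 2^6 = 48645/16 = 3040.3125

For each 4-subset S of vertices (there are C(48, 4) = 194580 such S), let X_S = 1 if S induces a K_4 (all C(4, 2) = 6 edges present). Then P(X_S = 1) = (1/2)^6 = 1/64. By linearity of expectation, E[# K_4] = C(48, 4) · (1/2)^6 = 194580 / 64 = 48645/16 = 3040.3125.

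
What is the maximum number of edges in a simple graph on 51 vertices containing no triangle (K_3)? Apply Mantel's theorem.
ex(51, K_3) = ⌊51^2/4⌋ = 650

Mantel (1907): a triangle-free graph on n vertices has at most ⌊n^2/4⌋ edges, with equality for the complete bipartite graph K_{⌊n/2⌋, ⌈n/2⌉}. For n = 51: ⌊51^2/4⌋ = ⌊2601/4⌋ = 650. The extremal graph is K_{25, 26}, which has 25·26 = 650 edges.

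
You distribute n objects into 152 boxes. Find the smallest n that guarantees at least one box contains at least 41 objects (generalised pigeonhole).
n = (41 − 1)·152 + 1 = 6081

By the generalised pigeonhole principle, to guarantee some box contains ≥ r objects we need more than (r − 1) · k objects total. Threshold: n = (r − 1) · k + 1. With r = 41 and k = 152: n = 40 · 152 + 1 = 6080 + 1 = 6081. For n = 6080 = 40 · 152, we can put exactly 40 objects in every box, avoiding 41 in any single one — so 6081 is tight.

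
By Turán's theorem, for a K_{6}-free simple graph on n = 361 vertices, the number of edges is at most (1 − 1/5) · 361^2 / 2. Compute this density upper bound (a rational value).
Turán density bound = (4/5) · 361^2/2 = 260642/5 ≈ 52128.4

Turán's theorem: ex(n, K_{r+1}) is achieved by the complete r-partite Turán graph T(n, r) with parts as balanced as possible, and is at most (1 − 1/r) · n^2/2. For r = 5, n = 361: the density bound is (4/5) · 130321/2 = 260642/5 ≈ 52128.4. The integer-valued extremum is e(T(361, 5)) = 52128, which is strictly less than the density bound 260642/5 since 5 ∤ 361 (the parts of T(361, 5) cannot all be equal).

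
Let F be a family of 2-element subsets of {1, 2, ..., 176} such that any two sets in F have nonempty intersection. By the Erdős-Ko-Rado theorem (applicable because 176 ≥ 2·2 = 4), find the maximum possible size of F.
max |F| = C(175, 1) = 175

Erdős-Ko-Rado (1961): when n ≥ 2k, max |F| = C(n−1, k−1). The bound is attained by the star {A : i ∈ A} for any fixed i ∈ [n]. Here C(176−1, 2−1) = C(175, 1) = 175.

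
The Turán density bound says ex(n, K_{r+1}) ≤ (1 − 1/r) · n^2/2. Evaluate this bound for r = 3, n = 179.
Turán density bound = (2/3) · 179^2/2 = 32041/3 ≈ 10680.3333

Turán's theorem: ex(n, K_{r+1}) is achieved by the complete r-partite Turán graph T(n, r) with parts as balanced as possible, and is at most (1 − 1/r) · n^2/2. For r = 3, n = 179: the density bound is (2/3) · 32041/2 = 32041/3 ≈ 10680.3333. The integer-valued extremum is e(T(179, 3)) = 10680, which is strictly less than the density bound 32041/3 since 3 ∤ 179 (the parts of T(179, 3) cannot all be equal).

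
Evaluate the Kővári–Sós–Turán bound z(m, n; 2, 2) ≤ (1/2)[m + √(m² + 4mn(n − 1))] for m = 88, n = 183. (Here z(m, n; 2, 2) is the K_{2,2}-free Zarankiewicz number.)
z(88, 183; 2, 2) ≤ (1/2)[88 + √(88² + 4·88·183·182)] = (1/2)[88 + √11731456] = 1756.5607

Kővári–Sós–Turán: let r_1, ..., r_88 be the row sums and z = Σ r_i the total number of 1s. Each pair of columns can share at most one row with both entries 1 (else a 2×2 all-ones block appears), so Σ_i C(r_i, 2) ≤ C(183, 2) = 16653. By convexity Σ_i C(r_i, 2) ≥ 88·C(z/88, 2) = z(z − 88)/(2·88), giving z² − 88z − 88·183·182 ≤ 0 and hence z ≤ (1/2)[88 + √(7744 + 4·2930928)] = (1/2)[88 + √11731456] ≈ (1/2)(88 + 3425.1213) = 1756.5607.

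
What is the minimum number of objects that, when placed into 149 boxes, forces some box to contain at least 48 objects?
n = (48 − 1)·149 + 1 = 7004

By the generalised pigeonhole principle, to guarantee some box contains ≥ r objects we need more than (r − 1) · k objects total. Threshold: n = (r − 1) · k + 1. With r = 48 and k = 149: n = 47 · 149 + 1 = 7003 + 1 = 7004. For n = 7003 = 47 · 149, we can put exactly 47 objects in every box, avoiding 48 in any single one — so 7004 is tight.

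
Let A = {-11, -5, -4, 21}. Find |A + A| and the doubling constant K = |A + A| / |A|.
K = |A + A| / |A| = 10/4 = 5/2

Enumerate A + A = {a + b : a, b ∈ A}. With |A| = 4, there are |A|^2 = 16 ordered sum pairs; collecting distinct values, A + A = {-22, -16, -15, -10, -9, -8, 10, 16, 17, 42}, so |A + A| = 10. Thus K = 10/4 = 5/2. For comparison, the minimum possible |A + A| over all 4-element sets is 2·4 − 1 = 7 (so min K = 7/4), attained only by arithmetic progressions.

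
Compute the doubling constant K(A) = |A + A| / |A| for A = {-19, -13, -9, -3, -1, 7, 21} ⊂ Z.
K = |A + A| / |A| = 24/7

Enumerate A + A = {a + b : a, b ∈ A}. With |A| = 7, there are |A|^2 = 49 ordered sum pairs; collecting distinct values, A + A = {-38, -32, -28, -26, -22, -20, -18, -16, -14, -12, -10, -6, -4, -2, 2, 4, 6, 8, 12, 14, 18, 20, 28, 42}, so |A + A| = 24. Thus K = 24/7. For comparison, the minimum possible |A + A| over all 7-element sets is 2·7 − 1 = 13 (so min K = 13/7), attained only by arithmetic progressions.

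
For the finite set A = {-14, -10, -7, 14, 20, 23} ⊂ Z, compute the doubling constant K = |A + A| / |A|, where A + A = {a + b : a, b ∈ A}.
K = |A + A| / |A| = 20/6 = 10/3

Enumerate A + A = {a + b : a, b ∈ A}. With |A| = 6, there are |A|^2 = 36 ordered sum pairs; collecting distinct values, A + A = {-28, -24, -21, -20, -17, -14, 0, 4, 6, 7, 9, 10, 13, 16, 28, 34, 37, 40, 43, 46}, so |A + A| = 20. Thus K = 20/6 = 10/3. For comparison, the minimum possible |A + A| over all 6-element sets is 2·6 − 1 = 11 (so min K = 11/6), attained only by arithmetic progressions.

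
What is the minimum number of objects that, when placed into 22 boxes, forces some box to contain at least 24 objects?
n = (24 − 1)·22 + 1 = 507

By the generalised pigeonhole principle, to guarantee some box contains ≥ r objects we need more than (r − 1) · k objects total. Threshold: n = (r − 1) · k + 1. With r = 24 and k = 22: n = 23 · 22 + 1 = 506 + 1 = 507. For n = 506 = 23 · 22, we can put exactly 23 objects in every box, avoiding 24 in any single one — so 507 is tight.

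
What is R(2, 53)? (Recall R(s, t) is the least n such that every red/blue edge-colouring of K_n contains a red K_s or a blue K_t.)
R(2, 53) = 53

R(2, k) = k for all k ≥ 2: in a 2-colouring of K_k, either some edge is red (a red K_2) or all edges are blue (a blue K_k). And K_{52} coloured all-blue has no blue K_53, so R(2, 53) > 52. Hence R(2, 53) = 53.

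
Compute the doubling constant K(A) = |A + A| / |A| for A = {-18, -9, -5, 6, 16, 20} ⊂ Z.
K = |A + A| / |A| = 20/6 = 10/3

Enumerate A + A = {a + b : a, b ∈ A}. With |A| = 6, there are |A|^2 = 36 ordered sum pairs; collecting distinct values, A + A = {-36, -27, -23, -18, -14, -12, -10, -3, -2, 1, 2, 7, 11, 12, 15, 22, 26, 32, 36, 40}, so |A + A| = 20. Thus K = 20/6 = 10/3. For comparison, the minimum possible |A + A| over all 6-element sets is 2·6 − 1 = 11 (so min K = 11/6), attained only by arithmetic progressions.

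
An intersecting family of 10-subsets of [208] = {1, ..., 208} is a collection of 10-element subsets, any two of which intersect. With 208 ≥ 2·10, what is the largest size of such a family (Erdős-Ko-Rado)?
max |F| = C(207, 9) = 1612074462797525

Erdős-Ko-Rado (1961): when n ≥ 2k, max |F| = C(n−1, k−1). The bound is attained by the star {A : i ∈ A} for any fixed i ∈ [n]. Here C(208−1, 10−1) = C(207, 9) = 1612074462797525.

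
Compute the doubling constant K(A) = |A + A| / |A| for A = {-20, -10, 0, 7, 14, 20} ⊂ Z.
K = |A + A| / |A| = 18/6 = 3

Enumerate A + A = {a + b : a, b ∈ A}. With |A| = 6, there are |A|^2 = 36 ordered sum pairs; collecting distinct values, A + A = {-40, -30, -20, -13, -10, -6, -3, 0, 4, 7, 10, 14, 20, 21, 27, 28, 34, 40}, so |A + A| = 18. Thus K = 18/6 = 3. For comparison, the minimum possible |A + A| over all 6-element sets is 2·6 − 1 = 11 (so min K = 11/6), attained only by arithmetic progressions.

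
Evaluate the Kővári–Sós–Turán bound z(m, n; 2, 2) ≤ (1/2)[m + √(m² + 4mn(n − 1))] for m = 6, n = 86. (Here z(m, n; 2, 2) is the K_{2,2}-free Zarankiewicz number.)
z(6, 86; 2, 2) ≤ (1/2)[6 + √(6² + 4·6·86·85)] = (1/2)[6 + √175476] = 212.4493

Kővári–Sós–Turán: let r_1, ..., r_6 be the row sums and z = Σ r_i the total number of 1s. Each pair of columns can share at most one row with both entries 1 (else a 2×2 all-ones block appears), so Σ_i C(r_i, 2) ≤ C(86, 2) = 3655. By convexity Σ_i C(r_i, 2) ≥ 6·C(z/6, 2) = z(z − 6)/(2·6), giving z² − 6z − 6·86·85 ≤ 0 and hence z ≤ (1/2)[6 + √(36 + 4·43860)] = (1/2)[6 + √175476] ≈ (1/2)(6 + 418.8986) = 212.4493.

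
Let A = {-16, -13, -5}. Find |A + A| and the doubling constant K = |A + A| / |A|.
K = |A + A| / |A| = 6/3 = 2

Enumerate A + A = {a + b : a, b ∈ A}. With |A| = 3, there are |A|^2 = 9 ordered sum pairs; collecting distinct values, A + A = {-32, -29, -26, -21, -18, -10}, so |A + A| = 6. Thus K = 6/3 = 2. For comparison, the minimum possible |A + A| over all 3-element sets is 2·3 − 1 = 5 (so min K = 5/3), attained only by arithmetic progressions.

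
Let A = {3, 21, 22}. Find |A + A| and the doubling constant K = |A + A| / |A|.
K = |A + A| / |A| = 6/3 = 2

Enumerate A + A = {a + b : a, b ∈ A}. With |A| = 3, there are |A|^2 = 9 ordered sum pairs; collecting distinct values, A + A = {6, 24, 25, 42, 43, 44}, so |A + A| = 6. Thus K = 6/3 = 2. For comparison, the minimum possible |A + A| over all 3-element sets is 2·3 − 1 = 5 (so min K = 5/3), attained only by arithmetic progressions.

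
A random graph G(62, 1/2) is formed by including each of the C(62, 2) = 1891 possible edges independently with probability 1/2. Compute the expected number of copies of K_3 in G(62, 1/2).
E[# K_3] = C(62, 3) · (1/2)^C(3, 2) = 37820 / 2^3 = 9455/2 = 4727.5

For each 3-subset S of vertices (there are C(62, 3) = 37820 such S), let X_S = 1 if S induces a K_3 (all C(3, 2) = 3 edges present). Then P(X_S = 1) = (1/2)^3 = 1/8. By linearity of expectation, E[# K_3] = C(62, 3) · (1/2)^3 = 37820 / 8 = 9455/2 = 4727.5.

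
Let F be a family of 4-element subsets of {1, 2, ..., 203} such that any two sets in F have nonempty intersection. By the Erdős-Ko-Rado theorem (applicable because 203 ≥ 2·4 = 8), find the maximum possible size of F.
max |F| = C(202, 3) = 1353400

Erdős-Ko-Rado (1961): when n ≥ 2k, max |F| = C(n−1, k−1). The bound is attained by the star {A : i ∈ A} for any fixed i ∈ [n]. Here C(203−1, 4−1) = C(202, 3) = 1353400.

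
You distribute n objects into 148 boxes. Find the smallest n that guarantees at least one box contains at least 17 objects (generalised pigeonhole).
n = (17 − 1)·148 + 1 = 2369

By the generalised pigeonhole principle, to guarantee some box contains ≥ r objects we need more than (r − 1) · k objects total. Threshold: n = (r − 1) · k + 1. With r = 17 and k = 148: n = 16 · 148 + 1 = 2368 + 1 = 2369. For n = 2368 = 16 · 148, we can put exactly 16 objects in every box, avoiding 17 in any single one — so 2369 is tight.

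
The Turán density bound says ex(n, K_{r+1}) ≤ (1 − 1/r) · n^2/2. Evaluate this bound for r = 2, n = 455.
Turán density bound = (1/2) · 455^2/2 = 207025/4 ≈ 51756.25

Turán's theorem: ex(n, K_{r+1}) is achieved by the complete r-partite Turán graph T(n, r) with parts as balanced as possible, and is at most (1 − 1/r) · n^2/2. For r = 2, n = 455: the density bound is (1/2) · 207025/2 = 207025/4 ≈ 51756.25. The integer-valued extremum is e(T(455, 2)) = 51756, which is strictly less than the density bound 207025/4 since 2 ∤ 455 (the parts of T(455, 2) cannot all be equal).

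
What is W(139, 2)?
W(139, 2) = 139 + 1 = 140

A 2-term AP is any pair of integers, so a monochromatic 2-AP exists iff some colour is used at least twice. With 139 colours, the colouring i ↦ i on {1, ..., 139} uses each colour once, avoiding any monochromatic pair, so W(139, 2) > 139. For {1, ..., 140}, pigeonhole forces two integers of the same colour, which form a monochromatic 2-AP. Hence W(139, 2) = 140.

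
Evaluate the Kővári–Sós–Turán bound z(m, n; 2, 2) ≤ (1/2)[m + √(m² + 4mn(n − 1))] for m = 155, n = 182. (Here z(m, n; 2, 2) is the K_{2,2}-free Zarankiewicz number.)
z(155, 182; 2, 2) ≤ (1/2)[155 + √(155² + 4·155·182·181)] = (1/2)[155 + √20448065] = 2338.4768

Kővári–Sós–Turán: let r_1, ..., r_155 be the row sums and z = Σ r_i the total number of 1s. Each pair of columns can share at most one row with both entries 1 (else a 2×2 all-ones block appears), so Σ_i C(r_i, 2) ≤ C(182, 2) = 16471. By convexity Σ_i C(r_i, 2) ≥ 155·C(z/155, 2) = z(z − 155)/(2·155), giving z² − 155z − 155·182·181 ≤ 0 and hence z ≤ (1/2)[155 + √(24025 + 4·5106010)] = (1/2)[155 + √20448065] ≈ (1/2)(155 + 4521.9537) = 2338.4768.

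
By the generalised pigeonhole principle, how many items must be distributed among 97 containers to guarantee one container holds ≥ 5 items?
n = (5 − 1)·97 + 1 = 389

By the generalised pigeonhole principle, to guarantee some box contains ≥ r objects we need more than (r − 1) · k objects total. Threshold: n = (r − 1) · k + 1. With r = 5 and k = 97: n = 4 · 97 + 1 = 388 + 1 = 389. For n = 388 = 4 · 97, we can put exactly 4 objects in every box, avoiding 5 in any single one — so 389 is tight.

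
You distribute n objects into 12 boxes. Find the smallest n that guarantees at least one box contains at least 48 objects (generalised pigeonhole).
n = (48 − 1)·12 + 1 = 565

By the generalised pigeonhole principle, to guarantee some box contains ≥ r objects we need more than (r − 1) · k objects total. Threshold: n = (r − 1) · k + 1. With r = 48 and k = 12: n = 47 · 12 + 1 = 564 + 1 = 565. For n = 564 = 47 · 12, we can put exactly 47 objects in every box, avoiding 48 in any single one — so 565 is tight.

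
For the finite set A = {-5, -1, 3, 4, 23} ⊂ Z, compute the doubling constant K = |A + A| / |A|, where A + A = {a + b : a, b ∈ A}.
K = |A + A| / |A| = 14/5

Enumerate A + A = {a + b : a, b ∈ A}. With |A| = 5, there are |A|^2 = 25 ordered sum pairs; collecting distinct values, A + A = {-10, -6, -2, -1, 2, 3, 6, 7, 8, 18, 22, 26, 27, 46}, so |A + A| = 14. Thus K = 14/5. For comparison, the minimum possible |A + A| over all 5-element sets is 2·5 − 1 = 9 (so min K = 9/5), attained only by arithmetic progressions.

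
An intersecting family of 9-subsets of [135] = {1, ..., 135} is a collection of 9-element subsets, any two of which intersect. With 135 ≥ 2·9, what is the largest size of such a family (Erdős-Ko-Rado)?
max |F| = C(134, 8) = 2083664995984

The Erdős-Ko-Rado theorem states: for n ≥ 2k, an intersecting family of k-subsets of an n-element set has size at most C(n − 1, k − 1), with equality for 'star' families {A ⊆ [n] : |A| = k, i ∈ A} (fix an element i). For n = 135, k = 9: C(134, 8) = 2083664995984.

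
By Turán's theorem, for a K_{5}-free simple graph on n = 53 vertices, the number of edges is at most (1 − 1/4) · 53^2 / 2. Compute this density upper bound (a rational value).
Turán density bound = (3/4) · 53^2/2 = 8427/8 ≈ 1053.375

Turán's theorem: ex(n, K_{r+1}) is achieved by the complete r-partite Turán graph T(n, r) with parts as balanced as possible, and is at most (1 − 1/r) · n^2/2. For r = 4, n = 53: the density bound is (3/4) · 2809/2 = 8427/8 ≈ 1053.375. The integer-valued extremum is e(T(53, 4)) = 1053, which is strictly less than the density bound 8427/8 since 4 ∤ 53 (the parts of T(53, 4) cannot all be equal).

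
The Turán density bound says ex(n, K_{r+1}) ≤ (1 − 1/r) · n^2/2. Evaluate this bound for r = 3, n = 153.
Turán density bound = (2/3) · 153^2/2 = 7803

Turán's theorem: ex(n, K_{r+1}) is achieved by the complete r-partite Turán graph T(n, r) with parts as balanced as possible, and is at most (1 − 1/r) · n^2/2. For r = 3, n = 153: the density bound is (2/3) · 23409/2 = 7803. Since 3 ∣ 153, the Turán graph T(153, 3) has parts of equal size 51, and its edge count e(T(153, 3)) = 7803 attains the density bound exactly.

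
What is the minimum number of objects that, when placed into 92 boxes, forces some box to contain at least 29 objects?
n = (29 − 1)·92 + 1 = 2577

By the generalised pigeonhole principle, to guarantee some box contains ≥ r objects we need more than (r − 1) · k objects total. Threshold: n = (r − 1) · k + 1. With r = 29 and k = 92: n = 28 · 92 + 1 = 2576 + 1 = 2577. For n = 2576 = 28 · 92, we can put exactly 28 objects in every box, avoiding 29 in any single one — so 2577 is tight.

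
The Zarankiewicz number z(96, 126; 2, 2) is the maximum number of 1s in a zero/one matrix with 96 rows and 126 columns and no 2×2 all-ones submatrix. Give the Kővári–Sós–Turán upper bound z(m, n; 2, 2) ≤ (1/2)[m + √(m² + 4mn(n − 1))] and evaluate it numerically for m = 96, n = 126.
z(96, 126; 2, 2) ≤ (1/2)[96 + √(96² + 4·96·126·125)] = (1/2)[96 + √6057216] = 1278.5706

Kővári–Sós–Turán: let r_1, ..., r_96 be the row sums and z = Σ r_i the total number of 1s. Each pair of columns can share at most one row with both entries 1 (else a 2×2 all-ones block appears), so Σ_i C(r_i, 2) ≤ C(126, 2) = 7875. By convexity Σ_i C(r_i, 2) ≥ 96·C(z/96, 2) = z(z − 96)/(2·96), giving z² − 96z − 96·126·125 ≤ 0 and hence z ≤ (1/2)[96 + √(9216 + 4·1512000)] = (1/2)[96 + √6057216] ≈ (1/2)(96 + 2461.1412) = 1278.5706.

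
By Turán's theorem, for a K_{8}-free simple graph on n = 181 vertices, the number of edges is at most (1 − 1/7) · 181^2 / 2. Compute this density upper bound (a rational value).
Turán density bound = (6/7) · 181^2/2 = 98283/7 ≈ 14040.4286

Turán's theorem: ex(n, K_{r+1}) is achieved by the complete r-partite Turán graph T(n, r) with parts as balanced as possible, and is at most (1 − 1/r) · n^2/2. For r = 7, n = 181: the density bound is (6/7) · 32761/2 = 98283/7 ≈ 14040.4286. The integer-valued extremum is e(T(181, 7)) = 14040, which is strictly less than the density bound 98283/7 since 7 ∤ 181 (the parts of T(181, 7) cannot all be equal).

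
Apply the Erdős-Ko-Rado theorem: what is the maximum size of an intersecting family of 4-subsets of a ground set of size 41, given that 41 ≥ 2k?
max |F| = C(40, 3) = 9880

The Erdős-Ko-Rado theorem states: for n ≥ 2k, an intersecting family of k-subsets of an n-element set has size at most C(n − 1, k − 1), with equality for 'star' families {A ⊆ [n] : |A| = k, i ∈ A} (fix an element i). For n = 41, k = 4: C(40, 3) = 9880.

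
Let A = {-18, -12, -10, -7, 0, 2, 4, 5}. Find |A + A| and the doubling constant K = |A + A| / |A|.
K = |A + A| / |A| = 30/8 = 15/4

Enumerate A + A = {a + b : a, b ∈ A}. With |A| = 8, there are |A|^2 = 64 ordered sum pairs; collecting distinct values, A + A = {-36, -30, -28, -25, -24, -22, -20, -19, -18, -17, -16, -14, -13, -12, -10, -8, -7, -6, -5, -3, -2, 0, 2, 4, 5, 6, 7, 8, 9, 10}, so |A + A| = 30. Thus K = 30/8 = 15/4. For comparison, the minimum possible |A + A| over all 8-element sets is 2·8 − 1 = 15 (so min K = 15/8), attained only by arithmetic progressions.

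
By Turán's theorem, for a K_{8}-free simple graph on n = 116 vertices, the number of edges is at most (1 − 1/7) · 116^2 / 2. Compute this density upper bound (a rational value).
Turán density bound = (6/7) · 116^2/2 = 40368/7 ≈ 5766.8571

Turán's theorem: ex(n, K_{r+1}) is achieved by the complete r-partite Turán graph T(n, r) with parts as balanced as possible, and is at most (1 − 1/r) · n^2/2. For r = 7, n = 116: the density bound is (6/7) · 13456/2 = 40368/7 ≈ 5766.8571. The integer-valued extremum is e(T(116, 7)) = 5766, which is strictly less than the density bound 40368/7 since 7 ∤ 116 (the parts of T(116, 7) cannot all be equal).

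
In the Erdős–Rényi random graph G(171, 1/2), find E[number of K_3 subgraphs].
E[# K_3] = C(171, 3) · (1/2)^C(3, 2) = 818805 / 2^3 = 102350.625

For each 3-subset S of vertices (there are C(171, 3) = 818805 such S), let X_S = 1 if S induces a K_3 (all C(3, 2) = 3 edges present). Then P(X_S = 1) = (1/2)^3 = 1/8. By linearity of expectation, E[# K_3] = C(171, 3) · (1/2)^3 = 818805 / 8 = 102350.625.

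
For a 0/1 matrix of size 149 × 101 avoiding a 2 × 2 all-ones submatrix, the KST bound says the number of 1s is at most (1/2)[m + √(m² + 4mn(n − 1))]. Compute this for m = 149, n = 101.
z(149, 101; 2, 2) ≤ (1/2)[149 + √(149² + 4·149·101·100)] = (1/2)[149 + √6041801] = 1303.5038

Kővári–Sós–Turán: let r_1, ..., r_149 be the row sums and z = Σ r_i the total number of 1s. Each pair of columns can share at most one row with both entries 1 (else a 2×2 all-ones block appears), so Σ_i C(r_i, 2) ≤ C(101, 2) = 5050. By convexity Σ_i C(r_i, 2) ≥ 149·C(z/149, 2) = z(z − 149)/(2·149), giving z² − 149z − 149·101·100 ≤ 0 and hence z ≤ (1/2)[149 + √(22201 + 4·1504900)] = (1/2)[149 + √6041801] ≈ (1/2)(149 + 2458.0075) = 1303.5038.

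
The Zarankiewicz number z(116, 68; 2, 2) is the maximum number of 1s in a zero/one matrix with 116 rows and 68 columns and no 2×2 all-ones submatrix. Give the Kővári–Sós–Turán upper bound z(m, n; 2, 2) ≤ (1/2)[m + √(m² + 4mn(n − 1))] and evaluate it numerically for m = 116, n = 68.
z(116, 68; 2, 2) ≤ (1/2)[116 + √(116² + 4·116·68·67)] = (1/2)[116 + √2127440] = 787.2873

Kővári–Sós–Turán: let r_1, ..., r_116 be the row sums and z = Σ r_i the total number of 1s. Each pair of columns can share at most one row with both entries 1 (else a 2×2 all-ones block appears), so Σ_i C(r_i, 2) ≤ C(68, 2) = 2278. By convexity Σ_i C(r_i, 2) ≥ 116·C(z/116, 2) = z(z − 116)/(2·116), giving z² − 116z − 116·68·67 ≤ 0 and hence z ≤ (1/2)[116 + √(13456 + 4·528496)] = (1/2)[116 + √2127440] ≈ (1/2)(116 + 1458.5746) = 787.2873.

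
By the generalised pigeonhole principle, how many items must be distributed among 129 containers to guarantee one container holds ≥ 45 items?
n = (45 − 1)·129 + 1 = 5677

By the generalised pigeonhole principle, to guarantee some box contains ≥ r objects we need more than (r − 1) · k objects total. Threshold: n = (r − 1) · k + 1. With r = 45 and k = 129: n = 44 · 129 + 1 = 5676 + 1 = 5677. For n = 5676 = 44 · 129, we can put exactly 44 objects in every box, avoiding 45 in any single one — so 5677 is tight.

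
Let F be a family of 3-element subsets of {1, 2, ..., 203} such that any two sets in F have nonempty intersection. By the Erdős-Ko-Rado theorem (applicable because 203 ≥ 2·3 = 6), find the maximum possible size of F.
max |F| = C(202, 2) = 20301

The Erdős-Ko-Rado theorem states: for n ≥ 2k, an intersecting family of k-subsets of an n-element set has size at most C(n − 1, k − 1), with equality for 'star' families {A ⊆ [n] : |A| = k, i ∈ A} (fix an element i). For n = 203, k = 3: C(202, 2) = 20301.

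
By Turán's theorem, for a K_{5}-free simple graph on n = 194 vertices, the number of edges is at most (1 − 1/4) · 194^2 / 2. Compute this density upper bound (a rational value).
Turán density bound = (3/4) · 194^2/2 = 28227/2 ≈ 14113.5

Turán's theorem: ex(n, K_{r+1}) is achieved by the complete r-partite Turán graph T(n, r) with parts as balanced as possible, and is at most (1 − 1/r) · n^2/2. For r = 4, n = 194: the density bound is (3/4) · 37636/2 = 28227/2 ≈ 14113.5. The integer-valued extremum is e(T(194, 4)) = 14113, which is strictly less than the density bound 28227/2 since 4 ∤ 194 (the parts of T(194, 4) cannot all be equal).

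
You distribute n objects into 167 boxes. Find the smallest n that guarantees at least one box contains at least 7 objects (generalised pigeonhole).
n = (7 − 1)·167 + 1 = 1003

By the generalised pigeonhole principle, to guarantee some box contains ≥ r objects we need more than (r − 1) · k objects total. Threshold: n = (r − 1) · k + 1. With r = 7 and k = 167: n = 6 · 167 + 1 = 1002 + 1 = 1003. For n = 1002 = 6 · 167, we can put exactly 6 objects in every box, avoiding 7 in any single one — so 1003 is tight.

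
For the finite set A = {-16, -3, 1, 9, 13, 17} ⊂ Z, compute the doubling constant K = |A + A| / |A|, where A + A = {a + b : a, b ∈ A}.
K = |A + A| / |A| = 17/6

Enumerate A + A = {a + b : a, b ∈ A}. With |A| = 6, there are |A|^2 = 36 ordered sum pairs; collecting distinct values, A + A = {-32, -19, -15, -7, -6, -3, -2, 1, 2, 6, 10, 14, 18, 22, 26, 30, 34}, so |A + A| = 17. Thus K = 17/6. For comparison, the minimum possible |A + A| over all 6-element sets is 2·6 − 1 = 11 (so min K = 11/6), attained only by arithmetic progressions.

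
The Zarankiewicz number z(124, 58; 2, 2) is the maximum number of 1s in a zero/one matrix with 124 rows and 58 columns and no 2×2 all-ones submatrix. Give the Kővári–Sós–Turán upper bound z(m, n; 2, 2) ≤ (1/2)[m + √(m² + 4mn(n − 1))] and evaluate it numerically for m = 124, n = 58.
z(124, 58; 2, 2) ≤ (1/2)[124 + √(124² + 4·124·58·57)] = (1/2)[124 + √1655152] = 705.2636

Kővári–Sós–Turán: let r_1, ..., r_124 be the row sums and z = Σ r_i the total number of 1s. Each pair of columns can share at most one row with both entries 1 (else a 2×2 all-ones block appears), so Σ_i C(r_i, 2) ≤ C(58, 2) = 1653. By convexity Σ_i C(r_i, 2) ≥ 124·C(z/124, 2) = z(z − 124)/(2·124), giving z² − 124z − 124·58·57 ≤ 0 and hence z ≤ (1/2)[124 + √(15376 + 4·409944)] = (1/2)[124 + √1655152] ≈ (1/2)(124 + 1286.5271) = 705.2636.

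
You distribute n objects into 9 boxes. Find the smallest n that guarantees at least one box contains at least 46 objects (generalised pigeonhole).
n = (46 − 1)·9 + 1 = 406

By the generalised pigeonhole principle, to guarantee some box contains ≥ r objects we need more than (r − 1) · k objects total. Threshold: n = (r − 1) · k + 1. With r = 46 and k = 9: n = 45 · 9 + 1 = 405 + 1 = 406. For n = 405 = 45 · 9, we can put exactly 45 objects in every box, avoiding 46 in any single one — so 406 is tight.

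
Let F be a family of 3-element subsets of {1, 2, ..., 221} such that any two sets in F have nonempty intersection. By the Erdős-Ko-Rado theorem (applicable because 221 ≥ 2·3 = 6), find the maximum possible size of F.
max |F| = C(220, 2) = 24090

The Erdős-Ko-Rado theorem states: for n ≥ 2k, an intersecting family of k-subsets of an n-element set has size at most C(n − 1, k − 1), with equality for 'star' families {A ⊆ [n] : |A| = k, i ∈ A} (fix an element i). For n = 221, k = 3: C(220, 2) = 24090.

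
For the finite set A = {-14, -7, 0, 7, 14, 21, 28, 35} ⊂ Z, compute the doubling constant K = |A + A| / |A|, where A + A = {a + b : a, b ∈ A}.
K = |A + A| / |A| = 15/8

Enumerate A + A = {a + b : a, b ∈ A}. With |A| = 8, there are |A|^2 = 64 ordered sum pairs; collecting distinct values, A + A = {-28, -21, -14, -7, 0, 7, 14, 21, 28, 35, 42, 49, 56, 63, 70}, so |A + A| = 15. Thus K = 15/8. Here |A + A| = 2|A| − 1 = 15, the minimum possible — so K = 15/8 is minimal, which holds iff A is an arithmetic progression.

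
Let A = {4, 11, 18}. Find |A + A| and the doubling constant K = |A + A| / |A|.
K = |A + A| / |A| = 5/3

Enumerate A + A = {a + b : a, b ∈ A}. With |A| = 3, there are |A|^2 = 9 ordered sum pairs; collecting distinct values, A + A = {8, 15, 22, 29, 36}, so |A + A| = 5. Thus K = 5/3. Here |A + A| = 2|A| − 1 = 5, the minimum possible — so K = 5/3 is minimal, which holds iff A is an arithmetic progression.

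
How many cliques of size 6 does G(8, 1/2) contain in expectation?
E[# K_6] = C(8, 6) · (1/2)^C(6, 2) = 28 / 2^15 = 7/8192 ≈ 0.000854

For each 6-subset S of vertices (there are C(8, 6) = 28 such S), let X_S = 1 if S induces a K_6 (all C(6, 2) = 15 edges present). Then P(X_S = 1) = (1/2)^15 = 1/32768. By linearity of expectation, E[# K_6] = C(8, 6) · (1/2)^15 = 28 / 32768 = 7/8192 ≈ 0.000854.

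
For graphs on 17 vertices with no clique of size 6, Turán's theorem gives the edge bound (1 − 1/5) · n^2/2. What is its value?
Turán density bound = (4/5) · 17^2/2 = 578/5 ≈ 115.6

Turán's theorem: ex(n, K_{r+1}) is achieved by the complete r-partite Turán graph T(n, r) with parts as balanced as possible, and is at most (1 − 1/r) · n^2/2. For r = 5, n = 17: the density bound is (4/5) · 289/2 = 578/5 ≈ 115.6. The integer-valued extremum is e(T(17, 5)) = 115, which is strictly less than the density bound 578/5 since 5 ∤ 17 (the parts of T(17, 5) cannot all be equal).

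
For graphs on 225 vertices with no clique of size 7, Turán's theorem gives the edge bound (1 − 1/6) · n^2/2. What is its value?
Turán density bound = (5/6) · 225^2/2 = 84375/4 ≈ 21093.75

Turán's theorem: ex(n, K_{r+1}) is achieved by the complete r-partite Turán graph T(n, r) with parts as balanced as possible, and is at most (1 − 1/r) · n^2/2. For r = 6, n = 225: the density bound is (5/6) · 50625/2 = 84375/4 ≈ 21093.75. The integer-valued extremum is e(T(225, 6)) = 21093, which is strictly less than the density bound 84375/4 since 6 ∤ 225 (the parts of T(225, 6) cannot all be equal).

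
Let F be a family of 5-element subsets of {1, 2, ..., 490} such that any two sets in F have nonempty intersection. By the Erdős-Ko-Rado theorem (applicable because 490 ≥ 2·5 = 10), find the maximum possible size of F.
max |F| = C(489, 4) = 2353329126

The Erdős-Ko-Rado theorem states: for n ≥ 2k, an intersecting family of k-subsets of an n-element set has size at most C(n − 1, k − 1), with equality for 'star' families {A ⊆ [n] : |A| = k, i ∈ A} (fix an element i). For n = 490, k = 5: C(489, 4) = 2353329126.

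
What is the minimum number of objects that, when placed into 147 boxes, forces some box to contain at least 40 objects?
n = (40 − 1)·147 + 1 = 5734

By the generalised pigeonhole principle, to guarantee some box contains ≥ r objects we need more than (r − 1) · k objects total. Threshold: n = (r − 1) · k + 1. With r = 40 and k = 147: n = 39 · 147 + 1 = 5733 + 1 = 5734. For n = 5733 = 39 · 147, we can put exactly 39 objects in every box, avoiding 40 in any single one — so 5734 is tight.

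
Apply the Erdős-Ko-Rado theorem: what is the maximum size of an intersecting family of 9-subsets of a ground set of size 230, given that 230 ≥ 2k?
max |F| = C(229, 8) = 165757228335180

The Erdős-Ko-Rado theorem states: for n ≥ 2k, an intersecting family of k-subsets of an n-element set has size at most C(n − 1, k − 1), with equality for 'star' families {A ⊆ [n] : |A| = k, i ∈ A} (fix an element i). For n = 230, k = 9: C(229, 8) = 165757228335180.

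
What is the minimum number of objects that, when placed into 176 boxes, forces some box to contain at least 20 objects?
n = (20 − 1)·176 + 1 = 3345

By the generalised pigeonhole principle, to guarantee some box contains ≥ r objects we need more than (r − 1) · k objects total. Threshold: n = (r − 1) · k + 1. With r = 20 and k = 176: n = 19 · 176 + 1 = 3344 + 1 = 3345. For n = 3344 = 19 · 176, we can put exactly 19 objects in every box, avoiding 20 in any single one — so 3345 is tight.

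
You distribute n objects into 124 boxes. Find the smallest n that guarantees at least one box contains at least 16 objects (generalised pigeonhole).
n = (16 − 1)·124 + 1 = 1861

By the generalised pigeonhole principle, to guarantee some box contains ≥ r objects we need more than (r − 1) · k objects total. Threshold: n = (r − 1) · k + 1. With r = 16 and k = 124: n = 15 · 124 + 1 = 1860 + 1 = 1861. For n = 1860 = 15 · 124, we can put exactly 15 objects in every box, avoiding 16 in any single one — so 1861 is tight.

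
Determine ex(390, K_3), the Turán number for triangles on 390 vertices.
ex(390, K_3) = ⌊390^2/4⌋ = 38025

Mantel (1907): a triangle-free graph on n vertices has at most ⌊n^2/4⌋ edges, with equality for the complete bipartite graph K_{⌊n/2⌋, ⌈n/2⌉}. For n = 390: ⌊390^2/4⌋ = ⌊152100/4⌋ = 38025. The extremal graph is K_{195, 195}, which has 195·195 = 38025 edges.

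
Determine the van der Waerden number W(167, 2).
W(167, 2) = 167 + 1 = 168

A 2-term AP is any pair of integers, so a monochromatic 2-AP exists iff some colour is used at least twice. With 167 colours, the colouring i ↦ i on {1, ..., 167} uses each colour once, avoiding any monochromatic pair, so W(167, 2) > 167. For {1, ..., 168}, pigeonhole forces two integers of the same colour, which form a monochromatic 2-AP. Hence W(167, 2) = 168.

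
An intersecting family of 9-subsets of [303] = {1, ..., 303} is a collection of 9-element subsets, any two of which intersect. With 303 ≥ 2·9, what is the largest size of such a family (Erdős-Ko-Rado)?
max |F| = C(302, 8) = 1562902185905775

Erdős-Ko-Rado (1961): when n ≥ 2k, max |F| = C(n−1, k−1). The bound is attained by the star {A : i ∈ A} for any fixed i ∈ [n]. Here C(303−1, 9−1) = C(302, 8) = 1562902185905775.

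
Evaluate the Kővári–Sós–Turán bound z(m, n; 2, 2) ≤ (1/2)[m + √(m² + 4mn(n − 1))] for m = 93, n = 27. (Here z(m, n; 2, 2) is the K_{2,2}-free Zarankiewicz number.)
z(93, 27; 2, 2) ≤ (1/2)[93 + √(93² + 4·93·27·26)] = (1/2)[93 + √269793] = 306.208

Kővári–Sós–Turán: let r_1, ..., r_93 be the row sums and z = Σ r_i the total number of 1s. Each pair of columns can share at most one row with both entries 1 (else a 2×2 all-ones block appears), so Σ_i C(r_i, 2) ≤ C(27, 2) = 351. By convexity Σ_i C(r_i, 2) ≥ 93·C(z/93, 2) = z(z − 93)/(2·93), giving z² − 93z − 93·27·26 ≤ 0 and hence z ≤ (1/2)[93 + √(8649 + 4·65286)] = (1/2)[93 + √269793] ≈ (1/2)(93 + 519.416) = 306.208.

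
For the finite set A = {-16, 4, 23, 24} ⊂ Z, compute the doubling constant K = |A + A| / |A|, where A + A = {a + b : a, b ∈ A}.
K = |A + A| / |A| = 9/4

Enumerate A + A = {a + b : a, b ∈ A}. With |A| = 4, there are |A|^2 = 16 ordered sum pairs; collecting distinct values, A + A = {-32, -12, 7, 8, 27, 28, 46, 47, 48}, so |A + A| = 9. Thus K = 9/4. For comparison, the minimum possible |A + A| over all 4-element sets is 2·4 − 1 = 7 (so min K = 7/4), attained only by arithmetic progressions.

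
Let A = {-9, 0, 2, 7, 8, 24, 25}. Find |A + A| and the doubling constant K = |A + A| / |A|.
K = |A + A| / |A| = 25/7

Enumerate A + A = {a + b : a, b ∈ A}. With |A| = 7, there are |A|^2 = 49 ordered sum pairs; collecting distinct values, A + A = {-18, -9, -7, -2, -1, 0, 2, 4, 7, 8, 9, 10, 14, 15, 16, 24, 25, 26, 27, 31, 32, 33, 48, 49, 50}, so |A + A| = 25. Thus K = 25/7. For comparison, the minimum possible |A + A| over all 7-element sets is 2·7 − 1 = 13 (so min K = 13/7), attained only by arithmetic progressions.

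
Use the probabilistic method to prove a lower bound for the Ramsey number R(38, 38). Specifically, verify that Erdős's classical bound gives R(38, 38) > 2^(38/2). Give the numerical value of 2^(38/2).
2^(38/2) = 524288; so R(38, 38) > 524288

Colour each edge of K_n uniformly at random with red/blue. The expected number of monochromatic K_38 is C(n, 38) · 2 · 2^(−C(38,2)). If C(n, 38) · 2^(1 − C(38,2)) < 1, then with positive probability no monochromatic K_38 exists, so R(38, 38) > n. The standard estimate C(n, 38) ≤ n^38/38! shows this inequality holds whenever n ≤ 2^(38/2) (since 38! · 2^(C(38,2) − 1) > 2^(38^2/2) ≥ n^38). Hence R(38, 38) > 2^(38/2) = 524288.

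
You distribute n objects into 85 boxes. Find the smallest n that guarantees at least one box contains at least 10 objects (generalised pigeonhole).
n = (10 − 1)·85 + 1 = 766

By the generalised pigeonhole principle, to guarantee some box contains ≥ r objects we need more than (r − 1) · k objects total. Threshold: n = (r − 1) · k + 1. With r = 10 and k = 85: n = 9 · 85 + 1 = 765 + 1 = 766. For n = 765 = 9 · 85, we can put exactly 9 objects in every box, avoiding 10 in any single one — so 766 is tight.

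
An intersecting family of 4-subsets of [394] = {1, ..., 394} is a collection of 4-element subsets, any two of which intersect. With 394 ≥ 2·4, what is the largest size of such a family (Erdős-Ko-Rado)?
max |F| = C(393, 3) = 10039316

The Erdős-Ko-Rado theorem states: for n ≥ 2k, an intersecting family of k-subsets of an n-element set has size at most C(n − 1, k − 1), with equality for 'star' families {A ⊆ [n] : |A| = k, i ∈ A} (fix an element i). For n = 394, k = 4: C(393, 3) = 10039316.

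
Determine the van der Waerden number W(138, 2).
W(138, 2) = 138 + 1 = 139

A 2-term AP is any pair of integers, so a monochromatic 2-AP exists iff some colour is used at least twice. With 138 colours, the colouring i ↦ i on {1, ..., 138} uses each colour once, avoiding any monochromatic pair, so W(138, 2) > 138. For {1, ..., 139}, pigeonhole forces two integers of the same colour, which form a monochromatic 2-AP. Hence W(138, 2) = 139.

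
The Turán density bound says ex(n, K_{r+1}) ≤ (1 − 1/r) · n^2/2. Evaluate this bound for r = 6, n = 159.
Turán density bound = (5/6) · 159^2/2 = 42135/4 ≈ 10533.75

Turán's theorem: ex(n, K_{r+1}) is achieved by the complete r-partite Turán graph T(n, r) with parts as balanced as possible, and is at most (1 − 1/r) · n^2/2. For r = 6, n = 159: the density bound is (5/6) · 25281/2 = 42135/4 ≈ 10533.75. The integer-valued extremum is e(T(159, 6)) = 10533, which is strictly less than the density bound 42135/4 since 6 ∤ 159 (the parts of T(159, 6) cannot all be equal).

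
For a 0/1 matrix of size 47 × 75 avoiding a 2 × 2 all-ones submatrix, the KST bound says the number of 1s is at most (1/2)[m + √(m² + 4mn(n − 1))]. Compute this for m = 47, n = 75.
z(47, 75; 2, 2) ≤ (1/2)[47 + √(47² + 4·47·75·74)] = (1/2)[47 + √1045609] = 534.7751

Kővári–Sós–Turán: let r_1, ..., r_47 be the row sums and z = Σ r_i the total number of 1s. Each pair of columns can share at most one row with both entries 1 (else a 2×2 all-ones block appears), so Σ_i C(r_i, 2) ≤ C(75, 2) = 2775. By convexity Σ_i C(r_i, 2) ≥ 47·C(z/47, 2) = z(z − 47)/(2·47), giving z² − 47z − 47·75·74 ≤ 0 and hence z ≤ (1/2)[47 + √(2209 + 4·260850)] = (1/2)[47 + √1045609] ≈ (1/2)(47 + 1022.5502) = 534.7751.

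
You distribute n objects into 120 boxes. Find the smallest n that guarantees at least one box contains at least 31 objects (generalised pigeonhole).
n = (31 − 1)·120 + 1 = 3601

By the generalised pigeonhole principle, to guarantee some box contains ≥ r objects we need more than (r − 1) · k objects total. Threshold: n = (r − 1) · k + 1. With r = 31 and k = 120: n = 30 · 120 + 1 = 3600 + 1 = 3601. For n = 3600 = 30 · 120, we can put exactly 30 objects in every box, avoiding 31 in any single one — so 3601 is tight.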